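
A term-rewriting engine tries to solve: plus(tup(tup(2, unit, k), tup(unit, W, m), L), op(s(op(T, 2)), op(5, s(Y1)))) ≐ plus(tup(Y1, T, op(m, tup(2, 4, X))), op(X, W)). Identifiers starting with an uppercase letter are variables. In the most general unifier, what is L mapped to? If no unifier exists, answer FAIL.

Decompose plus/2: tup(tup(2, unit, k), tup(unit, W, m), L) ≐ tup(Y1, T, op(m, tup(2, 4, X))),  op(s(op(T, 2)), op(5, s(Y1))) ≐ op(X, W).
Decompose tup/3: tup(2, unit, k) ≐ Y1,  tup(unit, W, m) ≐ T,  L ≐ op(m, tup(2, 4, X)).
Bind Y1 := tup(2, unit, k); substituting into the one remaining equation that mentions Y1 gives: op(s(op(T, 2)), op(5, s(tup(2, unit, k)))) ≐ op(X, W).
Bind T := tup(unit, W, m); substituting into the one remaining equation that mentions T gives: op(s(op(tup(unit, W, m), 2)), op(5, s(tup(2, unit, k)))) ≐ op(X, W).
Bind L := op(m, tup(2, 4, X)); no other remaining equation mentions L.
Decompose op/2: s(op(tup(unit, W, m), 2)) ≐ X,  op(5, s(tup(2, unit, k))) ≐ W.
Bind X := s(op(tup(unit, W, m), 2)); no other remaining equation mentions X. Substituting into the earlier binding gives L := op(m, tup(2, 4, s(op(tup(unit, W, m), 2)))).
Bind W := op(5, s(tup(2, unit, k))). Substituting into the earlier bindings gives T := tup(unit, op(5, s(tup(2, unit, k))), m), L := op(m, tup(2, 4, s(op(tup(unit, op(5, s(tup(2, unit, k))), m), 2)))), X := s(op(tup(unit, op(5, s(tup(2, unit, k))), m), 2)).
MGU = { Y1 -> tup(2, unit, k), T -> tup(unit, op(5, s(tup(2, unit, k))), m), L -> op(m, tup(2, 4, s(op(tup(unit, op(5, s(tup(2, unit, k))), m), 2)))), X -> s(op(tup(unit, op(5, s(tup(2, unit, k))), m), 2)), W -> op(5, s(tup(2, unit, k))) }, so L -> op(m, tup(2, 4, s(op(tup(unit, op(5, s(tup(2, unit, k))), m), 2)))).

op(m, tup(2, 4, s(op(tup(unit, op(5, s(tup(2, unit, k))), m), 2))))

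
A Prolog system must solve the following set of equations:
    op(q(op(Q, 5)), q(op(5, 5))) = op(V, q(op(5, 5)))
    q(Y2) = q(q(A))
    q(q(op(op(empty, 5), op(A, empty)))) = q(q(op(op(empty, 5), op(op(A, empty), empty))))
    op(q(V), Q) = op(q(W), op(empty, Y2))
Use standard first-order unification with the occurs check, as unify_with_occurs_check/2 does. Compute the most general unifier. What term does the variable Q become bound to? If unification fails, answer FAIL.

FAIL

Decompose op/2: q(op(Q, 5)) = V,  q(op(5, 5)) = q(op(5, 5)).
Bind V := q(op(Q, 5)); substituting into the one remaining equation that mentions V gives: op(q(q(op(Q, 5))), Q) = op(q(W), op(empty, Y2)).
Delete trivial equation q(op(5, 5)) = q(op(5, 5)).
Decompose q/1: Y2 = q(A).
Bind Y2 := q(A); substituting into the one remaining equation that mentions Y2 gives: op(q(q(op(Q, 5))), Q) = op(q(W), op(empty, q(A))).
Decompose q/1: q(op(op(empty, 5), op(A, empty))) = q(op(op(empty, 5), op(op(A, empty), empty))).
Decompose q/1: op(op(empty, 5), op(A, empty)) = op(op(empty, 5), op(op(A, empty), empty)).
Decompose op/2: op(empty, 5) = op(empty, 5),  op(A, empty) = op(op(A, empty), empty).
Delete trivial equation op(empty, 5) = op(empty, 5).
Decompose op/2: A = op(A, empty),  empty = empty.
Occurs check fails: A occurs in op(A, empty); the equation A = op(A, empty) has no finite solution.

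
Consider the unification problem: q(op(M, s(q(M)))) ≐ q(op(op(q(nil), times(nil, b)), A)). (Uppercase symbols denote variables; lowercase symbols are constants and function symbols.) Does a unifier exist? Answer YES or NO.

YES

Decompose q/1: op(M, s(q(M))) ≐ op(op(q(nil), times(nil, b)), A).
Decompose op/2: M ≐ op(q(nil), times(nil, b)),  s(q(M)) ≐ A.
Bind M := op(q(nil), times(nil, b)); substituting into the remaining equation gives: s(q(op(q(nil), times(nil, b)))) ≐ A.
Bind A := s(q(op(q(nil), times(nil, b)))).
No equations remain and no clash or occurs-check failure arose, so a unifier exists.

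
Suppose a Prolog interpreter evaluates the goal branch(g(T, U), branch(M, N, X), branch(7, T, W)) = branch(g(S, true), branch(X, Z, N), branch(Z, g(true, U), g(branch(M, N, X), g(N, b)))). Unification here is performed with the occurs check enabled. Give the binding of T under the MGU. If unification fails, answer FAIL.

Decompose branch/3: g(T, U) = g(S, true),  branch(M, N, X) = branch(X, Z, N),  branch(7, T, W) = branch(Z, g(true, U), g(branch(M, N, X), g(N, b))).
Decompose g/2: T = S,  U = true.
Bind T := S; substituting into the one remaining equation that mentions T gives: branch(7, S, W) = branch(Z, g(true, U), g(branch(M, N, X), g(N, b))).
Bind U := true; substituting into the one remaining equation that mentions U gives: branch(7, S, W) = branch(Z, g(true, true), g(branch(M, N, X), g(N, b))).
Decompose branch/3: M = X,  N = Z,  X = N.
Bind M := X; substituting into the one remaining equation that mentions M gives: branch(7, S, W) = branch(Z, g(true, true), g(branch(X, N, X), g(N, b))).
Bind N := Z; substituting into the remaining equations gives: X = Z,  branch(7, S, W) = branch(Z, g(true, true), g(branch(X, Z, X), g(Z, b))).
Bind X := Z; substituting into the remaining equation gives: branch(7, S, W) = branch(Z, g(true, true), g(branch(Z, Z, Z), g(Z, b))). Substituting into the earlier binding gives M := Z.
Decompose branch/3: 7 = Z,  S = g(true, true),  W = g(branch(Z, Z, Z), g(Z, b)).
Bind Z := 7; substituting into the one remaining equation that mentions Z gives: W = g(branch(7, 7, 7), g(7, b)). Substituting into the earlier bindings gives M := 7, N := 7, X := 7.
Bind S := g(true, true); no other remaining equation mentions S. Substituting into the earlier binding gives T := g(true, true).
Bind W := g(branch(7, 7, 7), g(7, b)).
MGU = { T ↦ g(true, true), U ↦ true, M ↦ 7, N ↦ 7, X ↦ 7, Z ↦ 7, S ↦ g(true, true), W ↦ g(branch(7, 7, 7), g(7, b)) }, so T ↦ g(true, true).

g(true, true)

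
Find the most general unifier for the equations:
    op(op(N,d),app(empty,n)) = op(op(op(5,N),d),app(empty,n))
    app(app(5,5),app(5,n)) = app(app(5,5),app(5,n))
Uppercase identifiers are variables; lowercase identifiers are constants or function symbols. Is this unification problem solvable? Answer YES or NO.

NO

Decompose op/2: op(N,d) = op(op(5,N),d),  app(empty,n) = app(empty,n).
Decompose op/2: N = op(5,N),  d = d.
Occurs check fails: N occurs in op(5,N); the equation N = op(5,N) has no finite solution.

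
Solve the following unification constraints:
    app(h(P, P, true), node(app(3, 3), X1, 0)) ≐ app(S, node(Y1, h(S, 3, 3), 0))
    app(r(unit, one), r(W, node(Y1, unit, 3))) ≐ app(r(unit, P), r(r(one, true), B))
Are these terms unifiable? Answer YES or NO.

YES

Decompose app/2: h(P, P, true) ≐ S,  node(app(3, 3), X1, 0) ≐ node(Y1, h(S, 3, 3), 0).
Bind S := h(P, P, true); substituting into the one remaining equation that mentions S gives: node(app(3, 3), X1, 0) ≐ node(Y1, h(h(P, P, true), 3, 3), 0).
Decompose node/3: app(3, 3) ≐ Y1,  X1 ≐ h(h(P, P, true), 3, 3),  0 ≐ 0.
Bind Y1 := app(3, 3); substituting into the one remaining equation that mentions Y1 gives: app(r(unit, one), r(W, node(app(3, 3), unit, 3))) ≐ app(r(unit, P), r(r(one, true), B)).
Bind X1 := h(h(P, P, true), 3, 3); no other remaining equation mentions X1.
Delete trivial equation 0 ≐ 0.
Decompose app/2: r(unit, one) ≐ r(unit, P),  r(W, node(app(3, 3), unit, 3)) ≐ r(r(one, true), B).
Decompose r/2: unit ≐ unit,  one ≐ P.
Delete trivial equation unit ≐ unit.
Bind P := one; no other remaining equation mentions P. Substituting into the earlier bindings gives S := h(one, one, true), X1 := h(h(one, one, true), 3, 3).
Decompose r/2: W ≐ r(one, true),  node(app(3, 3), unit, 3) ≐ B.
Bind W := r(one, true); no other remaining equation mentions W.
Bind B := node(app(3, 3), unit, 3).
No equations remain and no clash or occurs-check failure arose, so a unifier exists.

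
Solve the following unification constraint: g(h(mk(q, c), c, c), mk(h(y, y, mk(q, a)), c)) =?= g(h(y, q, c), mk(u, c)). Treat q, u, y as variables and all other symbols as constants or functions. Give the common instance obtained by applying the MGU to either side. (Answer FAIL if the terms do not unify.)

g(h(mk(c, c), c, c), mk(h(mk(c, c), mk(c, c), mk(c, a)), c))

Decompose g/2: h(mk(q, c), c, c) =?= h(y, q, c),  mk(h(y, y, mk(q, a)), c) =?= mk(u, c).
Decompose h/3: mk(q, c) =?= y,  c =?= q,  c =?= c.
Bind y := mk(q, c); substituting into the one remaining equation that mentions y gives: mk(h(mk(q, c), mk(q, c), mk(q, a)), c) =?= mk(u, c).
Bind q := c; substituting into the one remaining equation that mentions q gives: mk(h(mk(c, c), mk(c, c), mk(c, a)), c) =?= mk(u, c). Substituting into the earlier binding gives y := mk(c, c).
Delete trivial equation c =?= c.
Decompose mk/2: h(mk(c, c), mk(c, c), mk(c, a)) =?= u,  c =?= c.
Bind u := h(mk(c, c), mk(c, c), mk(c, a)); no other remaining equation mentions u.
Delete trivial equation c =?= c.
Applying the MGU to either side gives g(h(mk(c, c), c, c), mk(h(mk(c, c), mk(c, c), mk(c, a)), c)).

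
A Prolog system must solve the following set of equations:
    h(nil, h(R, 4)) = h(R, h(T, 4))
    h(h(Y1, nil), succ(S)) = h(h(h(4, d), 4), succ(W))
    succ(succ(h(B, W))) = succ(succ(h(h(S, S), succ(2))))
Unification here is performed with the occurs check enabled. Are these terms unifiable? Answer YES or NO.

NO

Decompose h/2: nil = R,  h(R, 4) = h(T, 4).
Bind R := nil; substituting into the one remaining equation that mentions R gives: h(nil, 4) = h(T, 4).
Decompose h/2: nil = T,  4 = 4.
Bind T := nil; no other remaining equation mentions T.
Delete trivial equation 4 = 4.
Decompose h/2: h(Y1, nil) = h(h(4, d), 4),  succ(S) = succ(W).
Decompose h/2: Y1 = h(4, d),  nil = 4.
Bind Y1 := h(4, d); no other remaining equation mentions Y1.
Clash: constants nil and 4 differ; no unifier exists.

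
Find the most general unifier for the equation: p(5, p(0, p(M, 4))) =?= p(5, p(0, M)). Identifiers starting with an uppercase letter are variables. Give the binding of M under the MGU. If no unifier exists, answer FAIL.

FAIL

Decompose p/2: 5 =?= 5,  p(0, p(M, 4)) =?= p(0, M).
Delete trivial equation 5 =?= 5.
Decompose p/2: 0 =?= 0,  p(M, 4) =?= M.
Delete trivial equation 0 =?= 0.
Occurs check fails: M occurs in p(M, 4); the equation M =?= p(M, 4) has no finite solution.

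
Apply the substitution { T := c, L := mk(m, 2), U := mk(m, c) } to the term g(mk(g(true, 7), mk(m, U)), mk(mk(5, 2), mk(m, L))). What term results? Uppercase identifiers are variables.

Replace each occurrence of L with mk(m, 2).
Replace each occurrence of U with mk(m, c).
Result: g(mk(g(true, 7), mk(m, mk(m, c))), mk(mk(5, 2), mk(m, mk(m, 2)))).

g(mk(g(true, 7), mk(m, mk(m, c))), mk(mk(5, 2), mk(m, mk(m, 2))))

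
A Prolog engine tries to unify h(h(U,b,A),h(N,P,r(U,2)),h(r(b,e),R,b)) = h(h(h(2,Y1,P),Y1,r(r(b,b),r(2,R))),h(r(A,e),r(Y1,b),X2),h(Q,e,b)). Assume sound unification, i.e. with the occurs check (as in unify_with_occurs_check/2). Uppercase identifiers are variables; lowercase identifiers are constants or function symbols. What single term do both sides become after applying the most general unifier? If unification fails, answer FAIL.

h(h(h(2,b,r(b,b)),b,r(r(b,b),r(2,e))),h(r(r(r(b,b),r(2,e)),e),r(b,b),r(h(2,b,r(b,b)),2)),h(r(b,e),e,b))

Decompose h/3: h(U,b,A) = h(h(2,Y1,P),Y1,r(r(b,b),r(2,R))),  h(N,P,r(U,2)) = h(r(A,e),r(Y1,b),X2),  h(r(b,e),R,b) = h(Q,e,b).
Decompose h/3: U = h(2,Y1,P),  b = Y1,  A = r(r(b,b),r(2,R)).
Bind U := h(2,Y1,P); substituting into the one remaining equation that mentions U gives: h(N,P,r(h(2,Y1,P),2)) = h(r(A,e),r(Y1,b),X2).
Bind Y1 := b; substituting into the one remaining equation that mentions Y1 gives: h(N,P,r(h(2,b,P),2)) = h(r(A,e),r(b,b),X2). Substituting into the earlier binding gives U := h(2,b,P).
Bind A := r(r(b,b),r(2,R)); substituting into the one remaining equation that mentions A gives: h(N,P,r(h(2,b,P),2)) = h(r(r(r(b,b),r(2,R)),e),r(b,b),X2).
Decompose h/3: N = r(r(r(b,b),r(2,R)),e),  P = r(b,b),  r(h(2,b,P),2) = X2.
Bind N := r(r(r(b,b),r(2,R)),e); no other remaining equation mentions N.
Bind P := r(b,b); substituting into the one remaining equation that mentions P gives: r(h(2,b,r(b,b)),2) = X2. Substituting into the earlier binding gives U := h(2,b,r(b,b)).
Bind X2 := r(h(2,b,r(b,b)),2); no other remaining equation mentions X2.
Decompose h/3: r(b,e) = Q,  R = e,  b = b.
Bind Q := r(b,e); no other remaining equation mentions Q.
Bind R := e; no other remaining equation mentions R. Substituting into the earlier bindings gives A := r(r(b,b),r(2,e)), N := r(r(r(b,b),r(2,e)),e).
Delete trivial equation b = b.
Applying the MGU to either side gives h(h(h(2,b,r(b,b)),b,r(r(b,b),r(2,e))),h(r(r(r(b,b),r(2,e)),e),r(b,b),r(h(2,b,r(b,b)),2)),h(r(b,e),e,b)).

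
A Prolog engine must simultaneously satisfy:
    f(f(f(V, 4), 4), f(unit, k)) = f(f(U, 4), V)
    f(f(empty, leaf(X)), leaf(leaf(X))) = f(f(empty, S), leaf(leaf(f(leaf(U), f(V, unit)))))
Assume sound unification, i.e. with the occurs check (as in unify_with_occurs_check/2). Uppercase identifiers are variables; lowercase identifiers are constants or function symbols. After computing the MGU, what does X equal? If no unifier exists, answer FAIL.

Decompose f/2: f(f(V, 4), 4) = f(U, 4),  f(unit, k) = V.
Decompose f/2: f(V, 4) = U,  4 = 4.
Bind U := f(V, 4); substituting into the one remaining equation that mentions U gives: f(f(empty, leaf(X)), leaf(leaf(X))) = f(f(empty, S), leaf(leaf(f(leaf(f(V, 4)), f(V, unit))))).
Delete trivial equation 4 = 4.
Bind V := f(unit, k); substituting into the remaining equation gives: f(f(empty, leaf(X)), leaf(leaf(X))) = f(f(empty, S), leaf(leaf(f(leaf(f(f(unit, k), 4)), f(f(unit, k), unit))))). Substituting into the earlier binding gives U := f(f(unit, k), 4).
Decompose f/2: f(empty, leaf(X)) = f(empty, S),  leaf(leaf(X)) = leaf(leaf(f(leaf(f(f(unit, k), 4)), f(f(unit, k), unit)))).
Decompose f/2: empty = empty,  leaf(X) = S.
Delete trivial equation empty = empty.
Bind S := leaf(X); no other remaining equation mentions S.
Decompose leaf/1: leaf(X) = leaf(f(leaf(f(f(unit, k), 4)), f(f(unit, k), unit))).
Decompose leaf/1: X = f(leaf(f(f(unit, k), 4)), f(f(unit, k), unit)).
Bind X := f(leaf(f(f(unit, k), 4)), f(f(unit, k), unit)). Substituting into the earlier binding gives S := leaf(f(leaf(f(f(unit, k), 4)), f(f(unit, k), unit))).
MGU = { U -> f(f(unit, k), 4), V -> f(unit, k), S -> leaf(f(leaf(f(f(unit, k), 4)), f(f(unit, k), unit))), X -> f(leaf(f(f(unit, k), 4)), f(f(unit, k), unit)) }, so X -> f(leaf(f(f(unit, k), 4)), f(f(unit, k), unit)).

f(leaf(f(f(unit, k), 4)), f(f(unit, k), unit))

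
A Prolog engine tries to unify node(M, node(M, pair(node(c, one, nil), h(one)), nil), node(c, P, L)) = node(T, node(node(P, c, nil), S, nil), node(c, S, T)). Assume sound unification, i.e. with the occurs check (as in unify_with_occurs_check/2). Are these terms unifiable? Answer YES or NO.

Decompose node/3: M = T,  node(M, pair(node(c, one, nil), h(one)), nil) = node(node(P, c, nil), S, nil),  node(c, P, L) = node(c, S, T).
Bind M := T; substituting into the one remaining equation that mentions M gives: node(T, pair(node(c, one, nil), h(one)), nil) = node(node(P, c, nil), S, nil).
Decompose node/3: T = node(P, c, nil),  pair(node(c, one, nil), h(one)) = S,  nil = nil.
Bind T := node(P, c, nil); substituting into the one remaining equation that mentions T gives: node(c, P, L) = node(c, S, node(P, c, nil)). Substituting into the earlier binding gives M := node(P, c, nil).
Bind S := pair(node(c, one, nil), h(one)); substituting into the one remaining equation that mentions S gives: node(c, P, L) = node(c, pair(node(c, one, nil), h(one)), node(P, c, nil)).
Delete trivial equation nil = nil.
Decompose node/3: c = c,  P = pair(node(c, one, nil), h(one)),  L = node(P, c, nil).
Delete trivial equation c = c.
Bind P := pair(node(c, one, nil), h(one)); substituting into the remaining equation gives: L = node(pair(node(c, one, nil), h(one)), c, nil). Substituting into the earlier bindings gives M := node(pair(node(c, one, nil), h(one)), c, nil), T := node(pair(node(c, one, nil), h(one)), c, nil).
Bind L := node(pair(node(c, one, nil), h(one)), c, nil).
No equations remain and no clash or occurs-check failure arose, so a unifier exists.

YES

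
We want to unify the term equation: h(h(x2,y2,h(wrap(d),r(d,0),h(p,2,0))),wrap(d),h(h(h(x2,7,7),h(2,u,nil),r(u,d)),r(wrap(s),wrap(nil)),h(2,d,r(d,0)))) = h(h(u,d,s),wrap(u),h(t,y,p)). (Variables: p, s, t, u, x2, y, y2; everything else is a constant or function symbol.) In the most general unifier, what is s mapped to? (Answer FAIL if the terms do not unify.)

h(wrap(d),r(d,0),h(h(2,d,r(d,0)),2,0))

Decompose h/3: h(x2,y2,h(wrap(d),r(d,0),h(p,2,0))) = h(u,d,s),  wrap(d) = wrap(u),  h(h(h(x2,7,7),h(2,u,nil),r(u,d)),r(wrap(s),wrap(nil)),h(2,d,r(d,0))) = h(t,y,p).
Decompose h/3: x2 = u,  y2 = d,  h(wrap(d),r(d,0),h(p,2,0)) = s.
Bind x2 := u; substituting into the one remaining equation that mentions x2 gives: h(h(h(u,7,7),h(2,u,nil),r(u,d)),r(wrap(s),wrap(nil)),h(2,d,r(d,0))) = h(t,y,p).
Bind y2 := d; no other remaining equation mentions y2.
Bind s := h(wrap(d),r(d,0),h(p,2,0)); substituting into the one remaining equation that mentions s gives: h(h(h(u,7,7),h(2,u,nil),r(u,d)),r(wrap(h(wrap(d),r(d,0),h(p,2,0))),wrap(nil)),h(2,d,r(d,0))) = h(t,y,p).
Decompose wrap/1: d = u.
Bind u := d; substituting into the remaining equation gives: h(h(h(d,7,7),h(2,d,nil),r(d,d)),r(wrap(h(wrap(d),r(d,0),h(p,2,0))),wrap(nil)),h(2,d,r(d,0))) = h(t,y,p). Substituting into the earlier binding gives x2 := d.
Decompose h/3: h(h(d,7,7),h(2,d,nil),r(d,d)) = t,  r(wrap(h(wrap(d),r(d,0),h(p,2,0))),wrap(nil)) = y,  h(2,d,r(d,0)) = p.
Bind t := h(h(d,7,7),h(2,d,nil),r(d,d)); no other remaining equation mentions t.
Bind y := r(wrap(h(wrap(d),r(d,0),h(p,2,0))),wrap(nil)); no other remaining equation mentions y.
Bind p := h(2,d,r(d,0)). Substituting into the earlier bindings gives s := h(wrap(d),r(d,0),h(h(2,d,r(d,0)),2,0)), y := r(wrap(h(wrap(d),r(d,0),h(h(2,d,r(d,0)),2,0))),wrap(nil)).
MGU = { x2 -> d, y2 -> d, s -> h(wrap(d),r(d,0),h(h(2,d,r(d,0)),2,0)), u -> d, t -> h(h(d,7,7),h(2,d,nil),r(d,d)), y -> r(wrap(h(wrap(d),r(d,0),h(h(2,d,r(d,0)),2,0))),wrap(nil)), p -> h(2,d,r(d,0)) }, so s -> h(wrap(d),r(d,0),h(h(2,d,r(d,0)),2,0)).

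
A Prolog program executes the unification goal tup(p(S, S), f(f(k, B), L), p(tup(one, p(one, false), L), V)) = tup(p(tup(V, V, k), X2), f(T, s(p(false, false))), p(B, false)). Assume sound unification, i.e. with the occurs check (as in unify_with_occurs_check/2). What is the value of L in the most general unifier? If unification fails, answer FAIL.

s(p(false, false))

Decompose tup/3: p(S, S) = p(tup(V, V, k), X2),  f(f(k, B), L) = f(T, s(p(false, false))),  p(tup(one, p(one, false), L), V) = p(B, false).
Decompose p/2: S = tup(V, V, k),  S = X2.
Bind S := tup(V, V, k); substituting into the one remaining equation that mentions S gives: tup(V, V, k) = X2.
Bind X2 := tup(V, V, k); no other remaining equation mentions X2.
Decompose f/2: f(k, B) = T,  L = s(p(false, false)).
Bind T := f(k, B); no other remaining equation mentions T.
Bind L := s(p(false, false)); substituting into the remaining equation gives: p(tup(one, p(one, false), s(p(false, false))), V) = p(B, false).
Decompose p/2: tup(one, p(one, false), s(p(false, false))) = B,  V = false.
Bind B := tup(one, p(one, false), s(p(false, false))); no other remaining equation mentions B. Substituting into the earlier binding gives T := f(k, tup(one, p(one, false), s(p(false, false)))).
Bind V := false. Substituting into the earlier bindings gives S := tup(false, false, k), X2 := tup(false, false, k).
MGU = { S ↦ tup(false, false, k), X2 ↦ tup(false, false, k), T ↦ f(k, tup(one, p(one, false), s(p(false, false)))), L ↦ s(p(false, false)), B ↦ tup(one, p(one, false), s(p(false, false))), V ↦ false }, so L ↦ s(p(false, false)).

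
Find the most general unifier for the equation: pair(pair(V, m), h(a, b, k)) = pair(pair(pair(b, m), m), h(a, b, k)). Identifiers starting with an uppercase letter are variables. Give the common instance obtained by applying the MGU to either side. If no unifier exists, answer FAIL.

Decompose pair/2: pair(V, m) = pair(pair(b, m), m),  h(a, b, k) = h(a, b, k).
Decompose pair/2: V = pair(b, m),  m = m.
Bind V := pair(b, m); no other remaining equation mentions V.
Delete trivial equation m = m.
Delete trivial equation h(a, b, k) = h(a, b, k).
Applying the MGU to either side gives pair(pair(pair(b, m), m), h(a, b, k)).

pair(pair(pair(b, m), m), h(a, b, k))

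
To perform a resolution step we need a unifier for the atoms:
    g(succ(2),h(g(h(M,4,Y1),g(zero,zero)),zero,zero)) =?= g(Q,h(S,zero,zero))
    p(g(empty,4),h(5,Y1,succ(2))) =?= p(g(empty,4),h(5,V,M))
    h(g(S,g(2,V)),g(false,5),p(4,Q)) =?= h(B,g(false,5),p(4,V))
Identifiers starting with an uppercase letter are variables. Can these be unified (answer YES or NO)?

YES

Decompose g/2: succ(2) =?= Q,  h(g(h(M,4,Y1),g(zero,zero)),zero,zero) =?= h(S,zero,zero).
Bind Q := succ(2); substituting into the one remaining equation that mentions Q gives: h(g(S,g(2,V)),g(false,5),p(4,succ(2))) =?= h(B,g(false,5),p(4,V)).
Decompose h/3: g(h(M,4,Y1),g(zero,zero)) =?= S,  zero =?= zero,  zero =?= zero.
Bind S := g(h(M,4,Y1),g(zero,zero)); substituting into the one remaining equation that mentions S gives: h(g(g(h(M,4,Y1),g(zero,zero)),g(2,V)),g(false,5),p(4,succ(2))) =?= h(B,g(false,5),p(4,V)).
Delete trivial equation zero =?= zero.
Delete trivial equation zero =?= zero.
Decompose p/2: g(empty,4) =?= g(empty,4),  h(5,Y1,succ(2)) =?= h(5,V,M).
Delete trivial equation g(empty,4) =?= g(empty,4).
Decompose h/3: 5 =?= 5,  Y1 =?= V,  succ(2) =?= M.
Delete trivial equation 5 =?= 5.
Bind Y1 := V; substituting into the one remaining equation that mentions Y1 gives: h(g(g(h(M,4,V),g(zero,zero)),g(2,V)),g(false,5),p(4,succ(2))) =?= h(B,g(false,5),p(4,V)). Substituting into the earlier binding gives S := g(h(M,4,V),g(zero,zero)).
Bind M := succ(2); substituting into the remaining equation gives: h(g(g(h(succ(2),4,V),g(zero,zero)),g(2,V)),g(false,5),p(4,succ(2))) =?= h(B,g(false,5),p(4,V)). Substituting into the earlier binding gives S := g(h(succ(2),4,V),g(zero,zero)).
Decompose h/3: g(g(h(succ(2),4,V),g(zero,zero)),g(2,V)) =?= B,  g(false,5) =?= g(false,5),  p(4,succ(2)) =?= p(4,V).
Bind B := g(g(h(succ(2),4,V),g(zero,zero)),g(2,V)); no other remaining equation mentions B.
Delete trivial equation g(false,5) =?= g(false,5).
Decompose p/2: 4 =?= 4,  succ(2) =?= V.
Delete trivial equation 4 =?= 4.
Bind V := succ(2). Substituting into the earlier bindings gives S := g(h(succ(2),4,succ(2)),g(zero,zero)), Y1 := succ(2), B := g(g(h(succ(2),4,succ(2)),g(zero,zero)),g(2,succ(2))).
No equations remain and no clash or occurs-check failure arose, so a unifier exists.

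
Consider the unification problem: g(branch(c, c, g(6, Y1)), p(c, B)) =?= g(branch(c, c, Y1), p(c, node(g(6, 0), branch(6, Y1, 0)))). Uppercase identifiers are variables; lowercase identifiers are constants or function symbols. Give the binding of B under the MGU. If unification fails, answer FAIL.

Decompose g/2: branch(c, c, g(6, Y1)) =?= branch(c, c, Y1),  p(c, B) =?= p(c, node(g(6, 0), branch(6, Y1, 0))).
Decompose branch/3: c =?= c,  c =?= c,  g(6, Y1) =?= Y1.
Delete trivial equation c =?= c.
Delete trivial equation c =?= c.
Occurs check fails: Y1 occurs in g(6, Y1); the equation Y1 =?= g(6, Y1) has no finite solution.

FAIL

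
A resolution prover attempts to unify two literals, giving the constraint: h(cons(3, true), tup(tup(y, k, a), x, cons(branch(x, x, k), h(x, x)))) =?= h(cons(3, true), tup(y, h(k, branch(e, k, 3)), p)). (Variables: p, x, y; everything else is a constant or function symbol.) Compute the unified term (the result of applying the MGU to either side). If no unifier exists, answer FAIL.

FAIL

Decompose h/2: cons(3, true) =?= cons(3, true),  tup(tup(y, k, a), x, cons(branch(x, x, k), h(x, x))) =?= tup(y, h(k, branch(e, k, 3)), p).
Delete trivial equation cons(3, true) =?= cons(3, true).
Decompose tup/3: tup(y, k, a) =?= y,  x =?= h(k, branch(e, k, 3)),  cons(branch(x, x, k), h(x, x)) =?= p.
Occurs check fails: y occurs in tup(y, k, a); the equation y =?= tup(y, k, a) has no finite solution.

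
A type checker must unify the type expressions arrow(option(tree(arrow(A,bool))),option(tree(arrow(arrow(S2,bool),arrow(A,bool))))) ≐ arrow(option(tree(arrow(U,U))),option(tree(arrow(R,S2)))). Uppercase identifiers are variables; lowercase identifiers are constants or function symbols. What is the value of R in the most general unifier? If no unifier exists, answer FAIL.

arrow(arrow(bool,bool),bool)

Decompose arrow/2: option(tree(arrow(A,bool))) ≐ option(tree(arrow(U,U))),  option(tree(arrow(arrow(S2,bool),arrow(A,bool)))) ≐ option(tree(arrow(R,S2))).
Decompose option/1: tree(arrow(A,bool)) ≐ tree(arrow(U,U)).
Decompose tree/1: arrow(A,bool) ≐ arrow(U,U).
Decompose arrow/2: A ≐ U,  bool ≐ U.
Bind A := U; substituting into the one remaining equation that mentions A gives: option(tree(arrow(arrow(S2,bool),arrow(U,bool)))) ≐ option(tree(arrow(R,S2))).
Bind U := bool; substituting into the remaining equation gives: option(tree(arrow(arrow(S2,bool),arrow(bool,bool)))) ≐ option(tree(arrow(R,S2))). Substituting into the earlier binding gives A := bool.
Decompose option/1: tree(arrow(arrow(S2,bool),arrow(bool,bool))) ≐ tree(arrow(R,S2)).
Decompose tree/1: arrow(arrow(S2,bool),arrow(bool,bool)) ≐ arrow(R,S2).
Decompose arrow/2: arrow(S2,bool) ≐ R,  arrow(bool,bool) ≐ S2.
Bind R := arrow(S2,bool); no other remaining equation mentions R.
Bind S2 := arrow(bool,bool). Substituting into the earlier binding gives R := arrow(arrow(bool,bool),bool).
MGU = { A ↦ bool, U ↦ bool, R ↦ arrow(arrow(bool,bool),bool), S2 ↦ arrow(bool,bool) }, so R ↦ arrow(arrow(bool,bool),bool).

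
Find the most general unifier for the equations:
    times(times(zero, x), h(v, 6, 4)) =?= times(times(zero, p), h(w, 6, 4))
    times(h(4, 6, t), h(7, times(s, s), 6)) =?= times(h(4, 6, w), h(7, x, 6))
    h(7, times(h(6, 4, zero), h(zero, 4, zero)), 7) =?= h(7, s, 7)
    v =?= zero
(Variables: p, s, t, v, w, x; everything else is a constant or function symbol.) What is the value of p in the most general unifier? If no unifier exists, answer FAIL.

times(times(h(6, 4, zero), h(zero, 4, zero)), times(h(6, 4, zero), h(zero, 4, zero)))

Decompose times/2: times(zero, x) =?= times(zero, p),  h(v, 6, 4) =?= h(w, 6, 4).
Decompose times/2: zero =?= zero,  x =?= p.
Delete trivial equation zero =?= zero.
Bind x := p; substituting into the one remaining equation that mentions x gives: times(h(4, 6, t), h(7, times(s, s), 6)) =?= times(h(4, 6, w), h(7, p, 6)).
Decompose h/3: v =?= w,  6 =?= 6,  4 =?= 4.
Bind v := w; substituting into the one remaining equation that mentions v gives: w =?= zero.
Delete trivial equation 6 =?= 6.
Delete trivial equation 4 =?= 4.
Decompose times/2: h(4, 6, t) =?= h(4, 6, w),  h(7, times(s, s), 6) =?= h(7, p, 6).
Decompose h/3: 4 =?= 4,  6 =?= 6,  t =?= w.
Delete trivial equation 4 =?= 4.
Delete trivial equation 6 =?= 6.
Bind t := w; no other remaining equation mentions t.
Decompose h/3: 7 =?= 7,  times(s, s) =?= p,  6 =?= 6.
Delete trivial equation 7 =?= 7.
Bind p := times(s, s); no other remaining equation mentions p. Substituting into the earlier binding gives x := times(s, s).
Delete trivial equation 6 =?= 6.
Decompose h/3: 7 =?= 7,  times(h(6, 4, zero), h(zero, 4, zero)) =?= s,  7 =?= 7.
Delete trivial equation 7 =?= 7.
Bind s := times(h(6, 4, zero), h(zero, 4, zero)); no other remaining equation mentions s. Substituting into the earlier bindings gives x := times(times(h(6, 4, zero), h(zero, 4, zero)), times(h(6, 4, zero), h(zero, 4, zero))), p := times(times(h(6, 4, zero), h(zero, 4, zero)), times(h(6, 4, zero), h(zero, 4, zero))).
Delete trivial equation 7 =?= 7.
Bind w := zero. Substituting into the earlier bindings gives v := zero, t := zero.
MGU = { x := times(times(h(6, 4, zero), h(zero, 4, zero)), times(h(6, 4, zero), h(zero, 4, zero))), v := zero, t := zero, p := times(times(h(6, 4, zero), h(zero, 4, zero)), times(h(6, 4, zero), h(zero, 4, zero))), s := times(h(6, 4, zero), h(zero, 4, zero)), w := zero }, so p := times(times(h(6, 4, zero), h(zero, 4, zero)), times(h(6, 4, zero), h(zero, 4, zero))).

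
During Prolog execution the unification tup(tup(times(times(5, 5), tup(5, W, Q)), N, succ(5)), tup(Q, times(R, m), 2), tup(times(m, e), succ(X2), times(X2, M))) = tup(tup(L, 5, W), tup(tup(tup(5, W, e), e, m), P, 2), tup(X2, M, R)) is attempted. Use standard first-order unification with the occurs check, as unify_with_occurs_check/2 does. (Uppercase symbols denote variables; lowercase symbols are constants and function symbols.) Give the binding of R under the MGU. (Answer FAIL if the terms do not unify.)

Decompose tup/3: tup(times(times(5, 5), tup(5, W, Q)), N, succ(5)) = tup(L, 5, W),  tup(Q, times(R, m), 2) = tup(tup(tup(5, W, e), e, m), P, 2),  tup(times(m, e), succ(X2), times(X2, M)) = tup(X2, M, R).
Decompose tup/3: times(times(5, 5), tup(5, W, Q)) = L,  N = 5,  succ(5) = W.
Bind L := times(times(5, 5), tup(5, W, Q)); no other remaining equation mentions L.
Bind N := 5; no other remaining equation mentions N.
Bind W := succ(5); substituting into the one remaining equation that mentions W gives: tup(Q, times(R, m), 2) = tup(tup(tup(5, succ(5), e), e, m), P, 2). Substituting into the earlier binding gives L := times(times(5, 5), tup(5, succ(5), Q)).
Decompose tup/3: Q = tup(tup(5, succ(5), e), e, m),  times(R, m) = P,  2 = 2.
Bind Q := tup(tup(5, succ(5), e), e, m); no other remaining equation mentions Q. Substituting into the earlier binding gives L := times(times(5, 5), tup(5, succ(5), tup(tup(5, succ(5), e), e, m))).
Bind P := times(R, m); no other remaining equation mentions P.
Delete trivial equation 2 = 2.
Decompose tup/3: times(m, e) = X2,  succ(X2) = M,  times(X2, M) = R.
Bind X2 := times(m, e); substituting into the remaining equations gives: succ(times(m, e)) = M,  times(times(m, e), M) = R.
Bind M := succ(times(m, e)); substituting into the remaining equation gives: times(times(m, e), succ(times(m, e))) = R.
Bind R := times(times(m, e), succ(times(m, e))). Substituting into the earlier binding gives P := times(times(times(m, e), succ(times(m, e))), m).
MGU = { L = times(times(5, 5), tup(5, succ(5), tup(tup(5, succ(5), e), e, m))), N = 5, W = succ(5), Q = tup(tup(5, succ(5), e), e, m), P = times(times(times(m, e), succ(times(m, e))), m), X2 = times(m, e), M = succ(times(m, e)), R = times(times(m, e), succ(times(m, e))) }, so R = times(times(m, e), succ(times(m, e))).

times(times(m, e), succ(times(m, e)))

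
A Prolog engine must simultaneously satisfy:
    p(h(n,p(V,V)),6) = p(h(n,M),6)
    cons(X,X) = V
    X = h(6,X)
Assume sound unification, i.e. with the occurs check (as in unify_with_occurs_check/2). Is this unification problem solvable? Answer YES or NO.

NO

Decompose p/2: h(n,p(V,V)) = h(n,M),  6 = 6.
Decompose h/2: n = n,  p(V,V) = M.
Delete trivial equation n = n.
Bind M := p(V,V); no other remaining equation mentions M.
Delete trivial equation 6 = 6.
Bind V := cons(X,X); no other remaining equation mentions V. Substituting into the earlier binding gives M := p(cons(X,X),cons(X,X)).
Occurs check fails: X occurs in h(6,X); the equation X = h(6,X) has no finite solution.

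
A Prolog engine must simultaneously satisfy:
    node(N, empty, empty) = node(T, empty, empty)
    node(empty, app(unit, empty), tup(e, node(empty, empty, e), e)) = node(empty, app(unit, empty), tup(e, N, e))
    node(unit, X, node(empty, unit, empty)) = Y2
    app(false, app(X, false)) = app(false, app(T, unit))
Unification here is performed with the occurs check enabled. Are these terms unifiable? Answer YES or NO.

Decompose node/3: N = T,  empty = empty,  empty = empty.
Bind N := T; substituting into the one remaining equation that mentions N gives: node(empty, app(unit, empty), tup(e, node(empty, empty, e), e)) = node(empty, app(unit, empty), tup(e, T, e)).
Delete trivial equation empty = empty.
Delete trivial equation empty = empty.
Decompose node/3: empty = empty,  app(unit, empty) = app(unit, empty),  tup(e, node(empty, empty, e), e) = tup(e, T, e).
Delete trivial equation empty = empty.
Delete trivial equation app(unit, empty) = app(unit, empty).
Decompose tup/3: e = e,  node(empty, empty, e) = T,  e = e.
Delete trivial equation e = e.
Bind T := node(empty, empty, e); substituting into the one remaining equation that mentions T gives: app(false, app(X, false)) = app(false, app(node(empty, empty, e), unit)). Substituting into the earlier binding gives N := node(empty, empty, e).
Delete trivial equation e = e.
Bind Y2 := node(unit, X, node(empty, unit, empty)); no other remaining equation mentions Y2.
Decompose app/2: false = false,  app(X, false) = app(node(empty, empty, e), unit).
Delete trivial equation false = false.
Decompose app/2: X = node(empty, empty, e),  false = unit.
Bind X := node(empty, empty, e); no other remaining equation mentions X. Substituting into the earlier binding gives Y2 := node(unit, node(empty, empty, e), node(empty, unit, empty)).
Clash: constants false and unit differ; no unifier exists.

NO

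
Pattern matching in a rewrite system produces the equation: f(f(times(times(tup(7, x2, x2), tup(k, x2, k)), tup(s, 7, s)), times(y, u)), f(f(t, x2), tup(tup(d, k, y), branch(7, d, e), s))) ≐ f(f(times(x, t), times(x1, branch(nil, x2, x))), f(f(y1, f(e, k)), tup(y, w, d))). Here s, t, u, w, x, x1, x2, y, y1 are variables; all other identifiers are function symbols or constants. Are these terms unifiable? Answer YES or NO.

Decompose f/2: f(times(times(tup(7, x2, x2), tup(k, x2, k)), tup(s, 7, s)), times(y, u)) ≐ f(times(x, t), times(x1, branch(nil, x2, x))),  f(f(t, x2), tup(tup(d, k, y), branch(7, d, e), s)) ≐ f(f(y1, f(e, k)), tup(y, w, d)).
Decompose f/2: times(times(tup(7, x2, x2), tup(k, x2, k)), tup(s, 7, s)) ≐ times(x, t),  times(y, u) ≐ times(x1, branch(nil, x2, x)).
Decompose times/2: times(tup(7, x2, x2), tup(k, x2, k)) ≐ x,  tup(s, 7, s) ≐ t.
Bind x := times(tup(7, x2, x2), tup(k, x2, k)); substituting into the one remaining equation that mentions x gives: times(y, u) ≐ times(x1, branch(nil, x2, times(tup(7, x2, x2), tup(k, x2, k)))).
Bind t := tup(s, 7, s); substituting into the one remaining equation that mentions t gives: f(f(tup(s, 7, s), x2), tup(tup(d, k, y), branch(7, d, e), s)) ≐ f(f(y1, f(e, k)), tup(y, w, d)).
Decompose times/2: y ≐ x1,  u ≐ branch(nil, x2, times(tup(7, x2, x2), tup(k, x2, k))).
Bind y := x1; substituting into the one remaining equation that mentions y gives: f(f(tup(s, 7, s), x2), tup(tup(d, k, x1), branch(7, d, e), s)) ≐ f(f(y1, f(e, k)), tup(x1, w, d)).
Bind u := branch(nil, x2, times(tup(7, x2, x2), tup(k, x2, k))); no other remaining equation mentions u.
Decompose f/2: f(tup(s, 7, s), x2) ≐ f(y1, f(e, k)),  tup(tup(d, k, x1), branch(7, d, e), s) ≐ tup(x1, w, d).
Decompose f/2: tup(s, 7, s) ≐ y1,  x2 ≐ f(e, k).
Bind y1 := tup(s, 7, s); no other remaining equation mentions y1.
Bind x2 := f(e, k); no other remaining equation mentions x2. Substituting into the earlier bindings gives x := times(tup(7, f(e, k), f(e, k)), tup(k, f(e, k), k)), u := branch(nil, f(e, k), times(tup(7, f(e, k), f(e, k)), tup(k, f(e, k), k))).
Decompose tup/3: tup(d, k, x1) ≐ x1,  branch(7, d, e) ≐ w,  s ≐ d.
Occurs check fails: x1 occurs in tup(d, k, x1); the equation x1 ≐ tup(d, k, x1) has no finite solution.

NO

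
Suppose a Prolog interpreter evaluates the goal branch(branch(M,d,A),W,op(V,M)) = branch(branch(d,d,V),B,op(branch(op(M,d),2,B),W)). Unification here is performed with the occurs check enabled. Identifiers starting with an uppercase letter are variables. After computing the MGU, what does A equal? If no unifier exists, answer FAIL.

Decompose branch/3: branch(M,d,A) = branch(d,d,V),  W = B,  op(V,M) = op(branch(op(M,d),2,B),W).
Decompose branch/3: M = d,  d = d,  A = V.
Bind M := d; substituting into the one remaining equation that mentions M gives: op(V,d) = op(branch(op(d,d),2,B),W).
Delete trivial equation d = d.
Bind A := V; no other remaining equation mentions A.
Bind W := B; substituting into the remaining equation gives: op(V,d) = op(branch(op(d,d),2,B),B).
Decompose op/2: V = branch(op(d,d),2,B),  d = B.
Bind V := branch(op(d,d),2,B); no other remaining equation mentions V. Substituting into the earlier binding gives A := branch(op(d,d),2,B).
Bind B := d. Substituting into the earlier bindings gives A := branch(op(d,d),2,d), W := d, V := branch(op(d,d),2,d).
MGU = { M = d, A = branch(op(d,d),2,d), W = d, V = branch(op(d,d),2,d), B = d }, so A = branch(op(d,d),2,d).

branch(op(d,d),2,d)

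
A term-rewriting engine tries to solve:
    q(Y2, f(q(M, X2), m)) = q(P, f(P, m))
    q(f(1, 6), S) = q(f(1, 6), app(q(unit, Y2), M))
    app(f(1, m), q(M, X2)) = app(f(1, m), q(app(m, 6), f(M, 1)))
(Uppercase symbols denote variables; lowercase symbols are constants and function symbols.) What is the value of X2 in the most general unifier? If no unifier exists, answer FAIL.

Decompose q/2: Y2 = P,  f(q(M, X2), m) = f(P, m).
Bind Y2 := P; substituting into the one remaining equation that mentions Y2 gives: q(f(1, 6), S) = q(f(1, 6), app(q(unit, P), M)).
Decompose f/2: q(M, X2) = P,  m = m.
Bind P := q(M, X2); substituting into the one remaining equation that mentions P gives: q(f(1, 6), S) = q(f(1, 6), app(q(unit, q(M, X2)), M)). Substituting into the earlier binding gives Y2 := q(M, X2).
Delete trivial equation m = m.
Decompose q/2: f(1, 6) = f(1, 6),  S = app(q(unit, q(M, X2)), M).
Delete trivial equation f(1, 6) = f(1, 6).
Bind S := app(q(unit, q(M, X2)), M); no other remaining equation mentions S.
Decompose app/2: f(1, m) = f(1, m),  q(M, X2) = q(app(m, 6), f(M, 1)).
Delete trivial equation f(1, m) = f(1, m).
Decompose q/2: M = app(m, 6),  X2 = f(M, 1).
Bind M := app(m, 6); substituting into the remaining equation gives: X2 = f(app(m, 6), 1). Substituting into the earlier bindings gives Y2 := q(app(m, 6), X2), P := q(app(m, 6), X2), S := app(q(unit, q(app(m, 6), X2)), app(m, 6)).
Bind X2 := f(app(m, 6), 1). Substituting into the earlier bindings gives Y2 := q(app(m, 6), f(app(m, 6), 1)), P := q(app(m, 6), f(app(m, 6), 1)), S := app(q(unit, q(app(m, 6), f(app(m, 6), 1))), app(m, 6)).
MGU = { Y2 ↦ q(app(m, 6), f(app(m, 6), 1)), P ↦ q(app(m, 6), f(app(m, 6), 1)), S ↦ app(q(unit, q(app(m, 6), f(app(m, 6), 1))), app(m, 6)), M ↦ app(m, 6), X2 ↦ f(app(m, 6), 1) }, so X2 ↦ f(app(m, 6), 1).

f(app(m, 6), 1)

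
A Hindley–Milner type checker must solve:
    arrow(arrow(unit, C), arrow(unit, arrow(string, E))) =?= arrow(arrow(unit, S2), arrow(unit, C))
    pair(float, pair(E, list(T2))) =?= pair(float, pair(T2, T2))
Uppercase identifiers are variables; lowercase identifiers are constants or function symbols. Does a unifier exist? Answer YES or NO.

NO

Decompose arrow/2: arrow(unit, C) =?= arrow(unit, S2),  arrow(unit, arrow(string, E)) =?= arrow(unit, C).
Decompose arrow/2: unit =?= unit,  C =?= S2.
Delete trivial equation unit =?= unit.
Bind C := S2; substituting into the one remaining equation that mentions C gives: arrow(unit, arrow(string, E)) =?= arrow(unit, S2).
Decompose arrow/2: unit =?= unit,  arrow(string, E) =?= S2.
Delete trivial equation unit =?= unit.
Bind S2 := arrow(string, E); no other remaining equation mentions S2. Substituting into the earlier binding gives C := arrow(string, E).
Decompose pair/2: float =?= float,  pair(E, list(T2)) =?= pair(T2, T2).
Delete trivial equation float =?= float.
Decompose pair/2: E =?= T2,  list(T2) =?= T2.
Bind E := T2; no other remaining equation mentions E. Substituting into the earlier bindings gives C := arrow(string, T2), S2 := arrow(string, T2).
Occurs check fails: T2 occurs in list(T2); the equation T2 =?= list(T2) has no finite solution.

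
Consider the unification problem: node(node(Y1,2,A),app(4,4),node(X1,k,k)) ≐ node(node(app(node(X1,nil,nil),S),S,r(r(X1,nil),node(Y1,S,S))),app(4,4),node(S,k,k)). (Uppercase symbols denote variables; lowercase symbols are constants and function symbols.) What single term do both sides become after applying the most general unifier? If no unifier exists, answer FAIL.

Decompose node/3: node(Y1,2,A) ≐ node(app(node(X1,nil,nil),S),S,r(r(X1,nil),node(Y1,S,S))),  app(4,4) ≐ app(4,4),  node(X1,k,k) ≐ node(S,k,k).
Decompose node/3: Y1 ≐ app(node(X1,nil,nil),S),  2 ≐ S,  A ≐ r(r(X1,nil),node(Y1,S,S)).
Bind Y1 := app(node(X1,nil,nil),S); substituting into the one remaining equation that mentions Y1 gives: A ≐ r(r(X1,nil),node(app(node(X1,nil,nil),S),S,S)).
Bind S := 2; substituting into the 2 remaining equations that mention S gives: A ≐ r(r(X1,nil),node(app(node(X1,nil,nil),2),2,2)),  node(X1,k,k) ≐ node(2,k,k). Substituting into the earlier binding gives Y1 := app(node(X1,nil,nil),2).
Bind A := r(r(X1,nil),node(app(node(X1,nil,nil),2),2,2)); no other remaining equation mentions A.
Delete trivial equation app(4,4) ≐ app(4,4).
Decompose node/3: X1 ≐ 2,  k ≐ k,  k ≐ k.
Bind X1 := 2; no other remaining equation mentions X1. Substituting into the earlier bindings gives Y1 := app(node(2,nil,nil),2), A := r(r(2,nil),node(app(node(2,nil,nil),2),2,2)).
Delete trivial equation k ≐ k.
Delete trivial equation k ≐ k.
Applying the MGU to either side gives node(node(app(node(2,nil,nil),2),2,r(r(2,nil),node(app(node(2,nil,nil),2),2,2))),app(4,4),node(2,k,k)).

node(node(app(node(2,nil,nil),2),2,r(r(2,nil),node(app(node(2,nil,nil),2),2,2))),app(4,4),node(2,k,k))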